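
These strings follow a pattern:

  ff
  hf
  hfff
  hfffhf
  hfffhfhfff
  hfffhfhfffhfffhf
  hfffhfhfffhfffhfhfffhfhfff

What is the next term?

hfffhfhfffhfffhfhfffhfhfffhfffhfhfffhfffhf

From term 3 onward, concatenate the last term with the second-to-last: hf·ff = hfff, hfff·hf = hfffhf, …
The next term joins hfffhfhfffhfffhfhfffhfhfff and hfffhfhfffhfffhf.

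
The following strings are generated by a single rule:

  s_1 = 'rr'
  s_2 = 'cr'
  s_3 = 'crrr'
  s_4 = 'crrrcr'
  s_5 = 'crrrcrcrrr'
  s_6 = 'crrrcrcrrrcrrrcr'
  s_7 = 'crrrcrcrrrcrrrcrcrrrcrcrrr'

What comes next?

crrrcrcrrrcrrrcrcrrrcrcrrrcrrrcrcrrrcrrrcr

From term 3 onward, concatenate the last term with the second-to-last: cr·rr = crrr, crrr·cr = crrrcr, …
So term 8 is crrrcrcrrrcrrrcrcrrrcrcrrr·crrrcrcrrrcrrrcr.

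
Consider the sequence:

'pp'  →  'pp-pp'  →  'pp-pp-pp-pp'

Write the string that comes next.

s(k+1) = s(k)·-·s(k) — each term doubles the last with '-' between the halves.
Doubling pp-pp-pp-pp with '-' between the halves:

pp-pp-pp-pp-pp-pp-pp-pp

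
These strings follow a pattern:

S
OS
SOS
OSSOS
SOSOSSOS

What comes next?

OSSOSSOSOSSOS

From term 3 onward, concatenate the second-to-last term with the last: S·OS = SOS, OS·SOS = OSSOS, …
Continuing: OSSOS · SOSOSSOS gives term 6.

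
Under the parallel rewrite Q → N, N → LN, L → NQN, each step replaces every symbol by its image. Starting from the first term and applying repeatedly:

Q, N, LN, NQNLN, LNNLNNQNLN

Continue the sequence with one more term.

NQNLNLNNQNLNLNNLNNQNLN

Apply φ to LNNLNNQNLN symbol by symbol: L→NQN, N→LN, N→LN, L→NQN, N→LN, N→LN, Q→N, N→LN, L→NQN, N→LN; joined: NQN LN LN NQN LN LN N LN NQN LN.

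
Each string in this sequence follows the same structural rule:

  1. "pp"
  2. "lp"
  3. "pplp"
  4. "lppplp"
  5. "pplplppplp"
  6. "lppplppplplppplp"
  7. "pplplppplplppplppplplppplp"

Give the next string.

This is a Fibonacci-style word recurrence s(k) = s(k−2)·s(k−1): e.g. pp·lp = pplp.
So term 8 is lppplppplplppplp·pplplppplplppplppplplppplp.

lppplppplplppplppplplppplplppplppplplppplp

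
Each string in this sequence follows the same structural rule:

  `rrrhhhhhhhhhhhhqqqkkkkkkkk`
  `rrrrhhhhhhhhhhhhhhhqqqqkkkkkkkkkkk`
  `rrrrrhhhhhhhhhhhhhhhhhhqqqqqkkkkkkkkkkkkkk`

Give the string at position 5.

rrrrrrrhhhhhhhhhhhhhhhhhhhhhhhhqqqqqqqkkkkkkkkkkkkkkkkkkkk

Reading off run lengths: r runs 3, 4, 5; h runs 12, 15, 18; q runs 3, 4, 5; k runs 8, 11, 14 — each is linear in n, where the shown terms are n = 3, 4, 5.
For term 5, n = 7, so the run lengths are 7, 24, 7, 20.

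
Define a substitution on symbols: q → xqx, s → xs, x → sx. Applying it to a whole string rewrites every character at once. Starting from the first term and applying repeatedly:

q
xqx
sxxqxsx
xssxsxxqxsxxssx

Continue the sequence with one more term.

Applying the rule to each of the 15 symbols of xssxsxxqxsxxssx gives the pieces sx xs xs sx xs sx sx xqx sx xs sx sx xs xs sx, which concatenate to the answer.

sxxsxssxxssxsxxqxsxxssxsxxsxssx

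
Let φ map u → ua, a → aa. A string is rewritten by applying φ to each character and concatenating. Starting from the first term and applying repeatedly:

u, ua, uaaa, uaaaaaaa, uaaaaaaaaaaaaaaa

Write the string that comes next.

uaaaaaaaaaaaaaaaaaaaaaaaaaaaaaaa

φ(uaaaaaaaaaaaaaaa) expands symbol-by-symbol to ua aa aa aa aa aa aa aa aa aa aa aa aa aa aa aa; joining the 16 pieces gives the next term.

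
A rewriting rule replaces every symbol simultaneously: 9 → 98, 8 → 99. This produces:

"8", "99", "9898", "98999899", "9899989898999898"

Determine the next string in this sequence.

Applying the rule to each of the 16 symbols of 9899989898999898 gives the pieces 98 99 98 98 98 99 98 99 98 99 98 98 98 99 98 99, which concatenate to the answer.

98999898989998999899989898999899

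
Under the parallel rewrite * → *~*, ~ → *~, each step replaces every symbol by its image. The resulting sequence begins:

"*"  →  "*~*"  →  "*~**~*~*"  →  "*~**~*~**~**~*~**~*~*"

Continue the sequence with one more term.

Replace each of the 21 characters of *~**~*~**~**~*~**~*~* in place — *~* *~ *~* *~* *~ *~* *~ *~* *~* *~ *~* *~* *~ *~* *~ *~* *~* *~ *~* *~ *~* — and concatenate.

*~**~*~**~**~*~**~*~**~**~*~**~**~*~**~*~**~**~*~**~*~*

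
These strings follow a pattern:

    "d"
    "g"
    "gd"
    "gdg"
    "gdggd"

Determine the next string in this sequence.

This is a Fibonacci-style word recurrence s(k) = s(k−1)·s(k−2): e.g. g·d = gd.
The next term joins gdggd and gdg.

gdggdgdg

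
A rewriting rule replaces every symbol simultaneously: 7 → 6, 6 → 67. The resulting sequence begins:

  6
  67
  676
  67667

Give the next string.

67667676

Expanding 67667: 6→67, 7→6, 6→67, 6→67, 7→6. Concatenated: 67 6 67 67 6.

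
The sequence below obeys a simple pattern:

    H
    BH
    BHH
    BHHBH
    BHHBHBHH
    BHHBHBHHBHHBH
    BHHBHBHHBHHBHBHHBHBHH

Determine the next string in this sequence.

BHHBHBHHBHHBHBHHBHBHHBHHBHBHHBHHBH

From term 3 onward, concatenate the last term with the second-to-last: BH·H = BHH, BHH·BH = BHHBH, …
The next term joins BHHBHBHHBHHBHBHHBHBHH and BHHBHBHHBHHBH.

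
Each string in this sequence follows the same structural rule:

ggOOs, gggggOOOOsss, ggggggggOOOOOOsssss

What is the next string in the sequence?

gggggggggggOOOOOOOOsssssss

Reading off run lengths: g runs 2, 5, 8; O runs 2, 4, 6; s runs 1, 3, 5 — each is linear in n (n = 1, 2, …).
For the next term, n = 4, so the run lengths are 11, 8, 7.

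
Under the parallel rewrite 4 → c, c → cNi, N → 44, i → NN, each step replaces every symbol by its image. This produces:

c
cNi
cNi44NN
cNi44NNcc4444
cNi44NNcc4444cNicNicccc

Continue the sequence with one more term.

cNi44NNcc4444cNicNicccccNi44NNcNi44NNcNicNicNicNi

Replace each of the 23 characters of cNi44NNcc4444cNicNicccc in place — cNi 44 NN c c 44 44 cNi cNi c c c c cNi 44 NN cNi 44 NN cNi cNi cNi cNi — and concatenate.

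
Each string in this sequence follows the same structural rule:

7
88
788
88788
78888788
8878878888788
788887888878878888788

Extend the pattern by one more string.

From term 3 onward, concatenate the second-to-last term with the last: 7·88 = 788, 88·788 = 88788, …
So term 8 is 8878878888788·788887888878878888788.

8878878888788788887888878878888788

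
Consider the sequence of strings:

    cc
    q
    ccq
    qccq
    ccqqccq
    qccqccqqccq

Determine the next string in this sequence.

This is a Fibonacci-style word recurrence s(k) = s(k−2)·s(k−1): e.g. cc·q = ccq.
Continuing: ccqqccq · qccqccqqccq gives term 7.

ccqqccqqccqccqqccq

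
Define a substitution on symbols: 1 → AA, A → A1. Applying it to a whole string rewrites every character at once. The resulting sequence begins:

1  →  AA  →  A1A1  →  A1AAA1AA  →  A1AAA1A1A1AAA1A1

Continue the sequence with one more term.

A1AAA1A1A1AAA1AAA1AAA1A1A1AAA1AA

φ(A1AAA1A1A1AAA1A1) expands symbol-by-symbol to A1 AA A1 A1 A1 AA A1 AA A1 AA A1 A1 A1 AA A1 AA; joining the 16 pieces gives the next term.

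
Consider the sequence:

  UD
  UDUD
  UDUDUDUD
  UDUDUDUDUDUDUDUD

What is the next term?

UDUDUDUDUDUDUDUDUDUDUDUDUDUDUDUD

Every step duplicates the string.
One more doubling of UDUDUDUDUDUDUDUD gives the answer.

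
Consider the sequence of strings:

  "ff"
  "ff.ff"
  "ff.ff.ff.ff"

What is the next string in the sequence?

ff.ff.ff.ff.ff.ff.ff.ff

s(k+1) = s(k)·.·s(k) — each term doubles the last with '.' between the halves.
So the next term is two copies of ff.ff.ff.ff with '.' between the halves.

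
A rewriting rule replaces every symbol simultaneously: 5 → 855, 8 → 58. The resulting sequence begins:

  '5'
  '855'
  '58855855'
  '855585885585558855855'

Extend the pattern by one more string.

φ(855585885585558855855) expands symbol-by-symbol to 58 855 855 855 58 855 58 58 855 855 58 855 855 855 58 58 855 855 58 855 855; joining the 21 pieces gives the next term.

5885585585558855585885585558855855855585885585558855855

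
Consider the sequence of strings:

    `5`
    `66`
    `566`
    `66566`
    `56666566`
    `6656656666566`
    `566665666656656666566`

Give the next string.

6656656666566566665666656656666566

Each term (from the third on) is the two preceding terms concatenated in order: term 3 = 5·66 = 566.
Continuing: 6656656666566 · 566665666656656666566 gives term 8.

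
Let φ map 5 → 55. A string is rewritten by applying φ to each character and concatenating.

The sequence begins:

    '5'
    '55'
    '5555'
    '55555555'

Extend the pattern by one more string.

Apply φ to 55555555 symbol by symbol: 5→55, 5→55, 5→55, 5→55, 5→55, 5→55, 5→55, 5→55; joined: 55 55 55 55 55 55 55 55.

5555555555555555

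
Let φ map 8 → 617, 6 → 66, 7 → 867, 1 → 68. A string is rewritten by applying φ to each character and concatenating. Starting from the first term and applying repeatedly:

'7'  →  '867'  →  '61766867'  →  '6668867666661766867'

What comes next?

66666661761766867666666666668867666661766867

Replace each of the 19 characters of 6668867666661766867 in place — 66 66 66 617 617 66 867 66 66 66 66 66 68 867 66 66 617 66 867 — and concatenate.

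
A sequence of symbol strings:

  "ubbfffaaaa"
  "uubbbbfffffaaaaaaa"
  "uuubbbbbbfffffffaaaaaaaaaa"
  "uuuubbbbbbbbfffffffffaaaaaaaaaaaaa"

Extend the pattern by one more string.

The n-th term is n u's then 2n b's then 2n+1 f's then 3n+1 a's (n = 1, 2, …).
For the next term, n = 5, so the run lengths are 5, 10, 11, 16.

uuuuubbbbbbbbbbfffffffffffaaaaaaaaaaaaaaaa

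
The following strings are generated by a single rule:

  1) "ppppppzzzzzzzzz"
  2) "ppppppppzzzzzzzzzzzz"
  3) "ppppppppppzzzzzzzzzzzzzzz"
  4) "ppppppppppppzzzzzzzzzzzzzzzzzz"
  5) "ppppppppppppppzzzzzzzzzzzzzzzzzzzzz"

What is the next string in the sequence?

ppppppppppppppppzzzzzzzzzzzzzzzzzzzzzzzz

Each string has the form p^{2n} z^{3n}, where the shown terms are n = 3, 4, 5, 6, 7.
At n = 8 the blocks have lengths 16, 24.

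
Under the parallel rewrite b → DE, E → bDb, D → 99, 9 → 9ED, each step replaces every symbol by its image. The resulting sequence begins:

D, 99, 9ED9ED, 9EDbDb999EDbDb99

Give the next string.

Rewriting the 16 symbols of 9EDbDb999EDbDb99 one by one yields 9ED bDb 99 DE 99 DE 9ED 9ED 9ED bDb 99 DE 99 DE 9ED 9ED; concatenated:

9EDbDb99DE99DE9ED9ED9EDbDb99DE99DE9ED9ED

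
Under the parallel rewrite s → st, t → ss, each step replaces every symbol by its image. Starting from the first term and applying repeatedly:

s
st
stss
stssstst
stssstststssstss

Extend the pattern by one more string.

stssstststssstssstssstststssstst

φ(stssstststssstss) expands symbol-by-symbol to st ss st st st ss st ss st ss st st st ss st st; joining the 16 pieces gives the next term.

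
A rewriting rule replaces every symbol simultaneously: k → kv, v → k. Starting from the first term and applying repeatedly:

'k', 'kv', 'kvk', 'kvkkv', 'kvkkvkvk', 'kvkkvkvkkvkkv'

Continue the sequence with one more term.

Rewriting the 13 symbols of kvkkvkvkkvkkv one by one yields kv k kv kv k kv k kv kv k kv kv k; concatenated:

kvkkvkvkkvkkvkvkkvkvk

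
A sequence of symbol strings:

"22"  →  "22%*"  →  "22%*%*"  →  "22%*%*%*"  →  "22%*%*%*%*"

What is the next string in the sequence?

The strings grow by a fixed suffix %* each time.
One more step from 22%*%*%*%* gives the answer.

22%*%*%*%*%*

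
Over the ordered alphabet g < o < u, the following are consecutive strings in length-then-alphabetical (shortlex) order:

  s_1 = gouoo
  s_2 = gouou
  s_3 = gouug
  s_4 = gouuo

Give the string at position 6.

guggg

Advancing 2 positions from gouuo through gouuo → gouuu reaches term 6.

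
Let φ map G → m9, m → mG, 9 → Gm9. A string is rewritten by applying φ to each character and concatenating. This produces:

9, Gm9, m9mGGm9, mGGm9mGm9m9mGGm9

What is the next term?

mGm9m9mGGm9mGm9mGGm9mGGm9mGm9m9mGGm9

Applying the rule to each of the 16 symbols of mGGm9mGm9m9mGGm9 gives the pieces mG m9 m9 mG Gm9 mG m9 mG Gm9 mG Gm9 mG m9 m9 mG Gm9, which concatenate to the answer.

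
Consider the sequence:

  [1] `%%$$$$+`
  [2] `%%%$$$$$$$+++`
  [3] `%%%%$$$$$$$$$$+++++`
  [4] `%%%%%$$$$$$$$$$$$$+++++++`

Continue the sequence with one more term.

%%%%%%$$$$$$$$$$$$$$$$+++++++++

Reading off run lengths: % runs 2, 3, 4, 5; $ runs 4, 7, 10, 13; + runs 1, 3, 5, 7 — each is linear in n (n = 1, 2, …).
Setting n = 5 gives 6, 16, 9 characters in each block.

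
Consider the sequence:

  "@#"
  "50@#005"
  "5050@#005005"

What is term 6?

Every step adds 50 to the front and 005 to the end of the previous string.
From 5050@#005005, 3 further steps: 5050@#005005 → 505050@#005005005 → 50505050@#005005005005 → (answer).

5050505050@#005005005005005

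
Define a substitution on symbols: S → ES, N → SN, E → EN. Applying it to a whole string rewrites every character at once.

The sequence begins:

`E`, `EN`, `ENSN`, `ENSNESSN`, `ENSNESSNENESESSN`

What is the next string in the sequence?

ENSNESSNENESESSNENSNENESENESESSN

Replace each of the 16 characters of ENSNESSNENESESSN in place — EN SN ES SN EN ES ES SN EN SN EN ES EN ES ES SN — and concatenate.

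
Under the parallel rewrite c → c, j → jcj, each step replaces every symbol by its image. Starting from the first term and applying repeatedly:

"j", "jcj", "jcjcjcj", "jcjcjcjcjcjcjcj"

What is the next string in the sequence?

jcjcjcjcjcjcjcjcjcjcjcjcjcjcjcj

φ(jcjcjcjcjcjcjcj) expands symbol-by-symbol to jcj c jcj c jcj c jcj c jcj c jcj c jcj c jcj; joining the 15 pieces gives the next term.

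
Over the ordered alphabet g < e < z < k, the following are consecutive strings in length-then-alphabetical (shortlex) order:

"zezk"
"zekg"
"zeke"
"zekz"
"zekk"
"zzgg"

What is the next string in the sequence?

zzge

Treat zzgg as a base-4 numeral over the given alphabet and add one, carrying through any trailing k's.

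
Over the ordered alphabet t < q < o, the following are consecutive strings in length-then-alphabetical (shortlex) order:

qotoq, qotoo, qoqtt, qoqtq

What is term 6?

qoqqt

Advancing 2 positions from qoqtq through qoqtq → qoqto reaches term 6.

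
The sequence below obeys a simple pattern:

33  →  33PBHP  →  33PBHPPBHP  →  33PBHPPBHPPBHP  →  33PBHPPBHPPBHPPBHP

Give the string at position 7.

Each term is the previous one with PBHP appended.
From 33PBHPPBHPPBHPPBHP, 2 further steps: 33PBHPPBHPPBHPPBHP → 33PBHPPBHPPBHPPBHPPBHP → (answer).

33PBHPPBHPPBHPPBHPPBHPPBHP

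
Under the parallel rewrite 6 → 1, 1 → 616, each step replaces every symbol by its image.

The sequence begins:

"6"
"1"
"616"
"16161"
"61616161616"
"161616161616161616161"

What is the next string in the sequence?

Rewriting the 21 symbols of 161616161616161616161 one by one yields 616 1 616 1 616 1 616 1 616 1 616 1 616 1 616 1 616 1 616 1 616; concatenated:

6161616161616161616161616161616161616161616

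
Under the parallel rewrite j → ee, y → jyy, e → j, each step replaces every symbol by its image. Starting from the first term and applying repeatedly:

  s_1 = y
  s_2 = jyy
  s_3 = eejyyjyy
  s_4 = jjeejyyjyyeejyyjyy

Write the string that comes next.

eeeejjeejyyjyyeejyyjyyjjeejyyjyyeejyyjyy

φ(jjeejyyjyyeejyyjyy) expands symbol-by-symbol to ee ee j j ee jyy jyy ee jyy jyy j j ee jyy jyy ee jyy jyy; joining the 18 pieces gives the next term.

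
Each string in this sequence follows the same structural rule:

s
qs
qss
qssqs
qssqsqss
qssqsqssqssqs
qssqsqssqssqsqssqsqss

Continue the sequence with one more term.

qssqsqssqssqsqssqsqssqssqsqssqssqs

This is a Fibonacci-style word recurrence s(k) = s(k−1)·s(k−2): e.g. qs·s = qss.
The next term joins qssqsqssqssqsqssqsqss and qssqsqssqssqs.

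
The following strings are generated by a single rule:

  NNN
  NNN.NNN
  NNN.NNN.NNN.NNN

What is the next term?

Each string is two copies of the previous one joined by '.'.
So the next term is two copies of NNN.NNN.NNN.NNN with '.' between the halves.

NNN.NNN.NNN.NNN.NNN.NNN.NNN.NNN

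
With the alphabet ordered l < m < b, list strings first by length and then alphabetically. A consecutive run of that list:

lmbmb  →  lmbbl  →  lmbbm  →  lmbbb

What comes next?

Treat lmbbb as a base-3 numeral over the given alphabet and add one, carrying through any trailing b's.

lblll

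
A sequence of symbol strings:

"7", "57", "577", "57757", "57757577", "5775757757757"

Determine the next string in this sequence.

577575775775757757577

From term 3 onward, concatenate the last term with the second-to-last: 57·7 = 577, 577·57 = 57757, …
So term 7 is 5775757757757·57757577.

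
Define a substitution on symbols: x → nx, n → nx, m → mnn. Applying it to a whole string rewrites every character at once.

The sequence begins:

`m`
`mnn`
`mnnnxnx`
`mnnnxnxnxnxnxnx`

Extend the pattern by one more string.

Rewriting the 15 symbols of mnnnxnxnxnxnxnx one by one yields mnn nx nx nx nx nx nx nx nx nx nx nx nx nx nx; concatenated:

mnnnxnxnxnxnxnxnxnxnxnxnxnxnxnx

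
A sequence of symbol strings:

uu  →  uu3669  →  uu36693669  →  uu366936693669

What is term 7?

uu366936693669366936693669

Every step adds 3669 to the end: s(k+1) = s(k)·3669.
From uu366936693669, 3 further steps: uu366936693669 → uu3669366936693669 → uu36693669366936693669 → (answer).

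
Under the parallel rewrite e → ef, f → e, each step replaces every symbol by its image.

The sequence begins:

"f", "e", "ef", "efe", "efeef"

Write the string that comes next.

Expanding efeef: e→ef, f→e, e→ef, e→ef, f→e. Concatenated: ef e ef ef e.

efeefefe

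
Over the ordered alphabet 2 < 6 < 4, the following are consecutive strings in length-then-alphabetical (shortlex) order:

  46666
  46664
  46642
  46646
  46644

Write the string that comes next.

Treat 46644 as a base-3 numeral over the given alphabet and add one, carrying through any trailing 4's.

46422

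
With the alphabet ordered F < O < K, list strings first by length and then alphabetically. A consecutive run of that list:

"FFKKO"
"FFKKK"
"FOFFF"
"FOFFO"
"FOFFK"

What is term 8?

FOFOK

Stepping forward 3 times from FOFFK: FOFFK → FOFOF → FOFOO, then the target.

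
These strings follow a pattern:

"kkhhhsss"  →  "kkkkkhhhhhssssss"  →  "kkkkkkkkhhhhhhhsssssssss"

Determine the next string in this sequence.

Each string has the form k^{3n-1} h^{2n+1} s^{3n} (n = 1, 2, …).
Setting n = 4 gives 11, 9, 12 characters in each block.

kkkkkkkkkkkhhhhhhhhhssssssssssss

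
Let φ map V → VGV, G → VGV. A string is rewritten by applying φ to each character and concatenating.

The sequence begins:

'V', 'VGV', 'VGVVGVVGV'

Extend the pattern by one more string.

VGVVGVVGVVGVVGVVGVVGVVGVVGV

Rewriting each symbol of VGVVGVVGV: V→VGV, G→VGV, V→VGV, V→VGV, G→VGV, V→VGV, V→VGV, G→VGV, V→VGV, which concatenates to VGV VGV VGV VGV VGV VGV VGV VGV VGV.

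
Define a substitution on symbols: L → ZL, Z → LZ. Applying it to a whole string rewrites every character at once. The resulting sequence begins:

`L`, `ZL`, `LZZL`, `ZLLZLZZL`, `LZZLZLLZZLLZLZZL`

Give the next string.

Rewriting the 16 symbols of LZZLZLLZZLLZLZZL one by one yields ZL LZ LZ ZL LZ ZL ZL LZ LZ ZL ZL LZ ZL LZ LZ ZL; concatenated:

ZLLZLZZLLZZLZLLZLZZLZLLZZLLZLZZL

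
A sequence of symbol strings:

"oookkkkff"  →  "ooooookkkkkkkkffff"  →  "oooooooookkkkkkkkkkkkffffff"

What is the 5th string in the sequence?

The n-th term is 3n o's then 4n k's then 2n f's (n = 1, 2, …).
Setting n = 5 gives 15, 20, 10 characters in each block.

oooooooooooooookkkkkkkkkkkkkkkkkkkkffffffffff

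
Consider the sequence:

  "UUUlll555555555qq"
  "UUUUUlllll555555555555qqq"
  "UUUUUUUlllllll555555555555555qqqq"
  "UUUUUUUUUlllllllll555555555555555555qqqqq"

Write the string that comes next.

The n-th term is 2n-1 U's then 2n-1 l's then 3n+3 5's then n q's, where the shown terms are n = 2, 3, 4, 5.
Setting n = 6 gives 11, 11, 21, 6 characters in each block.

UUUUUUUUUUUlllllllllll555555555555555555555qqqqqq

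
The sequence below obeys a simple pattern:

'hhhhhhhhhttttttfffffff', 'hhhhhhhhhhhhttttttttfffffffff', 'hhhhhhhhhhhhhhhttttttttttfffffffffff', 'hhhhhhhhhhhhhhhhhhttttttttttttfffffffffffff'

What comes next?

Reading off run lengths: h runs 9, 12, 15, 18; t runs 6, 8, 10, 12; f runs 7, 9, 11, 13 — each is linear in n, where the shown terms are n = 3, 4, 5, 6.
At n = 7 the blocks have lengths 21, 14, 15.

hhhhhhhhhhhhhhhhhhhhhttttttttttttttfffffffffffffff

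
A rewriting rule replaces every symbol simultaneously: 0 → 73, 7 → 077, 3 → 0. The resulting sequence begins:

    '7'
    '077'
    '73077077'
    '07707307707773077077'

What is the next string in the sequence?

Replace each of the 20 characters of 07707307707773077077 in place — 73 077 077 73 077 0 73 077 077 73 077 077 077 0 73 077 077 73 077 077 — and concatenate.

73077077730770730770777307707707707307707773077077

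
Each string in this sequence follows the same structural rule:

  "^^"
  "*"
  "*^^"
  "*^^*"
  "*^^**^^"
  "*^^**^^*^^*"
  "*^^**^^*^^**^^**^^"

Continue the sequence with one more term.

This is a Fibonacci-style word recurrence s(k) = s(k−1)·s(k−2): e.g. *·^^ = *^^.
The next term joins *^^**^^*^^**^^**^^ and *^^**^^*^^*.

*^^**^^*^^**^^**^^*^^**^^*^^*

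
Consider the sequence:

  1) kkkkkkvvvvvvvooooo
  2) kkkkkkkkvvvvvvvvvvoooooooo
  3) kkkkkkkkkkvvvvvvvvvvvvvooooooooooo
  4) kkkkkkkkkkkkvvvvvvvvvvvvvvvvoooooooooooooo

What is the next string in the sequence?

Reading off run lengths: k runs 6, 8, 10, 12; v runs 7, 10, 13, 16; o runs 5, 8, 11, 14 — each is linear in n, where the shown terms are n = 2, 3, 4, 5.
Setting n = 6 gives 14, 19, 17 characters in each block.

kkkkkkkkkkkkkkvvvvvvvvvvvvvvvvvvvooooooooooooooooo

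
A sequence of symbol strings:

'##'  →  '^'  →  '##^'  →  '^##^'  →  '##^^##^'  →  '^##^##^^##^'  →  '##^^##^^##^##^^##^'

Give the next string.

This is a Fibonacci-style word recurrence s(k) = s(k−2)·s(k−1): e.g. ##·^ = ##^.
So term 8 is ^##^##^^##^·##^^##^^##^##^^##^.

^##^##^^##^##^^##^^##^##^^##^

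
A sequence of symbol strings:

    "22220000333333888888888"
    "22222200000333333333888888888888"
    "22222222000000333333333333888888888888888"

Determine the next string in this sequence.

22222222220000000333333333333333888888888888888888

Reading off run lengths: 2 runs 4, 6, 8; 0 runs 4, 5, 6; 3 runs 6, 9, 12; 8 runs 9, 12, 15 — each is linear in n, where the shown terms are n = 2, 3, 4.
Setting n = 5 gives 10, 7, 15, 18 characters in each block.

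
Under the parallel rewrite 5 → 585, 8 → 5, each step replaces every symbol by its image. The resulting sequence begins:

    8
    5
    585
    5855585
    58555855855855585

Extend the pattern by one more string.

Applying the rule to each of the 17 symbols of 58555855855855585 gives the pieces 585 5 585 585 585 5 585 585 5 585 585 5 585 585 585 5 585, which concatenate to the answer.

58555855855855585585558558555855855855585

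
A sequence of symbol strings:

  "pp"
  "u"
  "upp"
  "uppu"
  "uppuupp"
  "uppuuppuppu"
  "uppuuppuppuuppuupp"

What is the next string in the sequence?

uppuuppuppuuppuuppuppuuppuppu

This is a Fibonacci-style word recurrence s(k) = s(k−1)·s(k−2): e.g. u·pp = upp.
The next term joins uppuuppuppuuppuupp and uppuuppuppu.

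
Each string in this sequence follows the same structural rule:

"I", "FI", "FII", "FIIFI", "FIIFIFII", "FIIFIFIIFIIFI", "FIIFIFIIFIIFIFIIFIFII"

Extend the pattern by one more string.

This is a Fibonacci-style word recurrence s(k) = s(k−1)·s(k−2): e.g. FI·I = FII.
Continuing: FIIFIFIIFIIFIFIIFIFII · FIIFIFIIFIIFI gives term 8.

FIIFIFIIFIIFIFIIFIFIIFIIFIFIIFIIFI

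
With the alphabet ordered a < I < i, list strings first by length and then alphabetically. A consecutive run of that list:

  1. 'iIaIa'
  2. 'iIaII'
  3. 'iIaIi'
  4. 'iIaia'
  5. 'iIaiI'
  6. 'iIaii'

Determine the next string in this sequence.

iIIaa

The successor of iIaii increments the rightmost position that isn't already i and resets every position after it to a.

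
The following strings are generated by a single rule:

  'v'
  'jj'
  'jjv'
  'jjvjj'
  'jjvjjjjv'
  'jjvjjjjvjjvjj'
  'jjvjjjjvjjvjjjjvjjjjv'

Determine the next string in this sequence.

From term 3 onward, concatenate the last term with the second-to-last: jj·v = jjv, jjv·jj = jjvjj, …
The next term joins jjvjjjjvjjvjjjjvjjjjv and jjvjjjjvjjvjj.

jjvjjjjvjjvjjjjvjjjjvjjvjjjjvjjvjj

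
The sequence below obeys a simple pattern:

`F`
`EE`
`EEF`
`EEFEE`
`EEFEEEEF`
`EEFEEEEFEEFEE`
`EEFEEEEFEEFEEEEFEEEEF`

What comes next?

This is a Fibonacci-style word recurrence s(k) = s(k−1)·s(k−2): e.g. EE·F = EEF.
Continuing: EEFEEEEFEEFEEEEFEEEEF · EEFEEEEFEEFEE gives term 8.

EEFEEEEFEEFEEEEFEEEEFEEFEEEEFEEFEE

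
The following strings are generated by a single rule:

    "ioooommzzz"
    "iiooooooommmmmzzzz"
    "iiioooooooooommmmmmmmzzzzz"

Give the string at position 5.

Reading off run lengths: i runs 1, 2, 3; o runs 4, 7, 10; m runs 2, 5, 8; z runs 3, 4, 5 — each is linear in n (n = 1, 2, …).
Setting n = 5 gives 5, 16, 14, 7 characters in each block.

iiiiioooooooooooooooommmmmmmmmmmmmmzzzzzzz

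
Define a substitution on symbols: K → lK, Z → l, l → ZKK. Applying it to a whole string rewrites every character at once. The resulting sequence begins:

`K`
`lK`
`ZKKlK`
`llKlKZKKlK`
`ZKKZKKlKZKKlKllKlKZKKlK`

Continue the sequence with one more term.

llKlKllKlKZKKlKllKlKZKKlKZKKZKKlKZKKlKllKlKZKKlK

Replace each of the 23 characters of ZKKZKKlKZKKlKllKlKZKKlK in place — l lK lK l lK lK ZKK lK l lK lK ZKK lK ZKK ZKK lK ZKK lK l lK lK ZKK lK — and concatenate.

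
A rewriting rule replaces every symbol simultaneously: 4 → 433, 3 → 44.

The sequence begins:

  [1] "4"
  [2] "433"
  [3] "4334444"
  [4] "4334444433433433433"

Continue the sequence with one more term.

Applying the rule to each of the 19 symbols of 4334444433433433433 gives the pieces 433 44 44 433 433 433 433 433 44 44 433 44 44 433 44 44 433 44 44, which concatenate to the answer.

43344444334334334334334444433444443344444334444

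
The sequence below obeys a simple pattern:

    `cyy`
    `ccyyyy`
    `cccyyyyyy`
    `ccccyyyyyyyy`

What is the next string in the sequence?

Each string has the form c^{n} y^{2n} (n = 1, 2, …).
At n = 5 the blocks have lengths 5, 10.

cccccyyyyyyyyyy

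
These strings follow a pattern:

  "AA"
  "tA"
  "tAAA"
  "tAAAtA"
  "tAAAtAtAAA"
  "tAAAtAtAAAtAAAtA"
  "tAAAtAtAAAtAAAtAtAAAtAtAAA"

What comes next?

tAAAtAtAAAtAAAtAtAAAtAtAAAtAAAtAtAAAtAAAtA

From term 3 onward, concatenate the last term with the second-to-last: tA·AA = tAAA, tAAA·tA = tAAAtA, …
The next term joins tAAAtAtAAAtAAAtAtAAAtAtAAA and tAAAtAtAAAtAAAtA.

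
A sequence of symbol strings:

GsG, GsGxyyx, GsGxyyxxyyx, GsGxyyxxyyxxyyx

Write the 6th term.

GsGxyyxxyyxxyyxxyyxxyyx

Each term is the previous one with xyyx appended.
From GsGxyyxxyyxxyyx, 2 further steps: GsGxyyxxyyxxyyx → GsGxyyxxyyxxyyxxyyx → (answer).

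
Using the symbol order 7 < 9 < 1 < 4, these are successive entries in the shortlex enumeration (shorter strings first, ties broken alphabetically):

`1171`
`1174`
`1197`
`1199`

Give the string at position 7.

1117

Continuing the enumeration 3 steps past 1199: 1199 → 1191 → 1194 → (answer).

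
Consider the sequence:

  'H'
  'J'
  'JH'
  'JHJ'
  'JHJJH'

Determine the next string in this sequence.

JHJJHJHJ

Each term (from the third on) is the previous term followed by the one before it: term 3 = J·H = JH.
Continuing: JHJJH · JHJ gives term 6.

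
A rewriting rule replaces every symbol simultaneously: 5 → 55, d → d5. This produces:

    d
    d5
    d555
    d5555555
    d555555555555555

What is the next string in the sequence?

d5555555555555555555555555555555

Replace each of the 16 characters of d555555555555555 in place — d5 55 55 55 55 55 55 55 55 55 55 55 55 55 55 55 — and concatenate.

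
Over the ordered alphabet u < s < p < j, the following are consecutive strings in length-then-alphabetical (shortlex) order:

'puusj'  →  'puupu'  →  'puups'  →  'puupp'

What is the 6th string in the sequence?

puuju

Continuing the enumeration 2 steps past puupp: puupp → puupj → (answer).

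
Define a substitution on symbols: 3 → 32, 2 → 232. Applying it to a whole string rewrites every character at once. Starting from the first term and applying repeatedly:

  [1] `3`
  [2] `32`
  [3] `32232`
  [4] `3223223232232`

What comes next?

Applying the rule to each of the 13 symbols of 3223223232232 gives the pieces 32 232 232 32 232 232 32 232 32 232 232 32 232, which concatenate to the answer.

3223223232232232322323223223232232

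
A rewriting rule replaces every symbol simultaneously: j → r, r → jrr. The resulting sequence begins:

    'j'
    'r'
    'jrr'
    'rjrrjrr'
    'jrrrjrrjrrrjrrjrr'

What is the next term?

rjrrjrrjrrrjrrjrrrjrrjrrjrrrjrrjrrrjrrjrr

Applying the rule to each of the 17 symbols of jrrrjrrjrrrjrrjrr gives the pieces r jrr jrr jrr r jrr jrr r jrr jrr jrr r jrr jrr r jrr jrr, which concatenate to the answer.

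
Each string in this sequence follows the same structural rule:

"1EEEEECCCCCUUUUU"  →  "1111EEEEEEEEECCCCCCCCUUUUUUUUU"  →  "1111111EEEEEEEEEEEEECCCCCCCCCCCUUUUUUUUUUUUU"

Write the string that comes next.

1111111111EEEEEEEEEEEEEEEEECCCCCCCCCCCCCCUUUUUUUUUUUUUUUUU

Each string has the form 1^{3n-2} E^{4n+1} C^{3n+2} U^{4n+1} (n = 1, 2, …).
For the next term, n = 4, so the run lengths are 10, 17, 14, 17.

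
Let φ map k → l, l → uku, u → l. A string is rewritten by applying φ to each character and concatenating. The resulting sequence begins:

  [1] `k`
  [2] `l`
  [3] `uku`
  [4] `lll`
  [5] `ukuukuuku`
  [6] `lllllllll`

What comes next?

ukuukuukuukuukuukuukuukuuku

Apply φ to lllllllll symbol by symbol: l→uku, l→uku, l→uku, l→uku, l→uku, l→uku, l→uku, l→uku, l→uku; joined: uku uku uku uku uku uku uku uku uku.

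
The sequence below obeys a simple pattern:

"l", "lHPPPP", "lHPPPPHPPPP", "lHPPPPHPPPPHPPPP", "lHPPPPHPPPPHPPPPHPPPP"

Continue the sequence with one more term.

lHPPPPHPPPPHPPPPHPPPPHPPPP

Each term is the previous one with HPPPP appended.
So the next term is lHPPPPHPPPPHPPPPHPPPP·HPPPP.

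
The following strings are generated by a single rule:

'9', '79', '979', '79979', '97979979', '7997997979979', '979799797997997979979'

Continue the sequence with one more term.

7997997979979979799797997997979979

Each term (from the third on) is the two preceding terms concatenated in order: term 3 = 9·79 = 979.
So term 8 is 7997997979979·979799797997997979979.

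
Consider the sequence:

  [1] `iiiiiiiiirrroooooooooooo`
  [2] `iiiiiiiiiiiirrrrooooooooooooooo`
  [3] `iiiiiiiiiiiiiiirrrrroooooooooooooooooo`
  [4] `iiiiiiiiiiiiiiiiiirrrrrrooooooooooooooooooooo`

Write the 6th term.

Reading off run lengths: i runs 9, 12, 15, 18; r runs 3, 4, 5, 6; o runs 12, 15, 18, 21 — each is linear in n, where the shown terms are n = 3, 4, 5, 6.
For term 6, n = 8, so the run lengths are 24, 8, 27.

iiiiiiiiiiiiiiiiiiiiiiiirrrrrrrrooooooooooooooooooooooooooo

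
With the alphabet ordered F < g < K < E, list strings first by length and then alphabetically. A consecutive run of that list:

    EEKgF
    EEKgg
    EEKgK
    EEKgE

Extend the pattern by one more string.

Find the rightmost character of EEKgE below E, bump it to the next letter, and reset everything to its right to F.

EEKKF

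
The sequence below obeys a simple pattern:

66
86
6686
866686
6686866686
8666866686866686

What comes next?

From term 3 onward, concatenate the second-to-last term with the last: 66·86 = 6686, 86·6686 = 866686, …
The next term joins 6686866686 and 8666866686866686.

66868666868666866686866686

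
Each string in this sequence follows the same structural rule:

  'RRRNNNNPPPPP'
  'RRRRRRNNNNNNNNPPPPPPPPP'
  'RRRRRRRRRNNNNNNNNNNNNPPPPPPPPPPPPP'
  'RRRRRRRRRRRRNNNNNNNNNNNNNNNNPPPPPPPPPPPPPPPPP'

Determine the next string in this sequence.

RRRRRRRRRRRRRRRNNNNNNNNNNNNNNNNNNNNPPPPPPPPPPPPPPPPPPPPP

Each string has the form R^{3n} N^{4n} P^{4n+1} (n = 1, 2, …).
Setting n = 5 gives 15, 20, 21 characters in each block.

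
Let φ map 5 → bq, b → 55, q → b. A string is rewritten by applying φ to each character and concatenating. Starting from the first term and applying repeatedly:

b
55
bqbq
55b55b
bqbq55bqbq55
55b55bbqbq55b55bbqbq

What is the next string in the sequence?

Rewriting the 20 symbols of 55b55bbqbq55b55bbqbq one by one yields bq bq 55 bq bq 55 55 b 55 b bq bq 55 bq bq 55 55 b 55 b; concatenated:

bqbq55bqbq5555b55bbqbq55bqbq5555b55b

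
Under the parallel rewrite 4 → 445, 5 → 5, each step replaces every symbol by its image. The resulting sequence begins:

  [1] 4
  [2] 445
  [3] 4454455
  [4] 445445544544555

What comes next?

Rewriting the 15 symbols of 445445544544555 one by one yields 445 445 5 445 445 5 5 445 445 5 445 445 5 5 5; concatenated:

4454455445445554454455445445555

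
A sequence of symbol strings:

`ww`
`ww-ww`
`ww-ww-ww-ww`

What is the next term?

s(k+1) = s(k)·-·s(k) — each term doubles the last with '-' between the halves.
Doubling ww-ww-ww-ww with '-' between the halves:

ww-ww-ww-ww-ww-ww-ww-ww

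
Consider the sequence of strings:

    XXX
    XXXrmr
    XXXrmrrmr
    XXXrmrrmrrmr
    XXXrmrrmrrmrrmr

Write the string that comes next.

XXXrmrrmrrmrrmrrmr

The strings grow by a fixed suffix rmr each time.
One more step from XXXrmrrmrrmrrmr gives the answer.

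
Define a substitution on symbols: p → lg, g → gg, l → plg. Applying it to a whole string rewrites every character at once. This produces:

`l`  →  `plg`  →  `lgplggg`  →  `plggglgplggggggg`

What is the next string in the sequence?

Rewriting the 16 symbols of plggglgplggggggg one by one yields lg plg gg gg gg plg gg lg plg gg gg gg gg gg gg gg; concatenated:

lgplgggggggplggglgplggggggggggggggg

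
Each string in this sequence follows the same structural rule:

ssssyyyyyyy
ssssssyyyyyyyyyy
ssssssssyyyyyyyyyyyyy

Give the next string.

The n-th term is 2n s's then 3n+1 y's, where the shown terms are n = 2, 3, 4.
At n = 5 the blocks have lengths 10, 16.

ssssssssssyyyyyyyyyyyyyyyy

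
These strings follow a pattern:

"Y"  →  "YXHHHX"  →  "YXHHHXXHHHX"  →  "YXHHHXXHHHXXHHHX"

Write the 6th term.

Each term is the previous one with XHHHX appended.
From YXHHHXXHHHXXHHHX, 2 further steps: YXHHHXXHHHXXHHHX → YXHHHXXHHHXXHHHXXHHHX → (answer).

YXHHHXXHHHXXHHHXXHHHXXHHHX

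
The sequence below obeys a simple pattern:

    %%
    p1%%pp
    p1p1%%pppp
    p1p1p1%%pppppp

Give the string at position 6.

p1p1p1p1p1%%pppppppppp

Each term wraps the previous one in p1 on the left and pp on the right.
From p1p1p1%%pppppp, 2 further steps: p1p1p1%%pppppp → p1p1p1p1%%pppppppp → (answer).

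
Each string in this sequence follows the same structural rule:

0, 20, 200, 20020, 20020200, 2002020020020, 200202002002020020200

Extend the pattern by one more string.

This is a Fibonacci-style word recurrence s(k) = s(k−1)·s(k−2): e.g. 20·0 = 200.
Continuing: 200202002002020020200 · 2002020020020 gives term 8.

2002020020020200202002002020020020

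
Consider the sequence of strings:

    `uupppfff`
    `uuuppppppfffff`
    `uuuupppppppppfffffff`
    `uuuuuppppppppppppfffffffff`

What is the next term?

uuuuuupppppppppppppppfffffffffff

Each string has the form u^{n+1} p^{3n} f^{2n+1} (n = 1, 2, …).
At n = 5 the blocks have lengths 6, 15, 11.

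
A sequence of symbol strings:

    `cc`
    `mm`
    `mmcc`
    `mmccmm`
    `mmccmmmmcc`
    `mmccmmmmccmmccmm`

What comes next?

This is a Fibonacci-style word recurrence s(k) = s(k−1)·s(k−2): e.g. mm·cc = mmcc.
The next term joins mmccmmmmccmmccmm and mmccmmmmcc.

mmccmmmmccmmccmmmmccmmmmcc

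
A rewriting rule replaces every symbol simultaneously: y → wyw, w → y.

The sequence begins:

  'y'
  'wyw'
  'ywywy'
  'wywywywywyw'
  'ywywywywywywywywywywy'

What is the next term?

Rewriting the 21 symbols of ywywywywywywywywywywy one by one yields wyw y wyw y wyw y wyw y wyw y wyw y wyw y wyw y wyw y wyw y wyw; concatenated:

wywywywywywywywywywywywywywywywywywywywywyw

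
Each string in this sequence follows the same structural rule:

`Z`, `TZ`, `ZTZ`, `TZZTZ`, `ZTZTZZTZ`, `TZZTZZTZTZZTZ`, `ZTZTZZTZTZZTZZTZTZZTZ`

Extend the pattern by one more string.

TZZTZZTZTZZTZZTZTZZTZTZZTZZTZTZZTZ

This is a Fibonacci-style word recurrence s(k) = s(k−2)·s(k−1): e.g. Z·TZ = ZTZ.
Continuing: TZZTZZTZTZZTZ · ZTZTZZTZTZZTZZTZTZZTZ gives term 8.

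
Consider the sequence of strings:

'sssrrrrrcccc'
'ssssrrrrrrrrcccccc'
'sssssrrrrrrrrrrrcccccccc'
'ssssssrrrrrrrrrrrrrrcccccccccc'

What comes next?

Each string has the form s^{n+2} r^{3n+2} c^{2n+2} (n = 1, 2, …).
Setting n = 5 gives 7, 17, 12 characters in each block.

sssssssrrrrrrrrrrrrrrrrrcccccccccccc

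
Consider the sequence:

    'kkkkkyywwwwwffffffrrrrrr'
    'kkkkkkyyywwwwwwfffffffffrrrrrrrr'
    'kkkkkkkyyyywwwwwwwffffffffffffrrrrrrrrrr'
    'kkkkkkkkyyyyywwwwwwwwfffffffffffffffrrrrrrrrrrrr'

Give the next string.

Term n consists of n+3 k's, followed by n y's, followed by n+3 w's, followed by 3n f's, followed by 2n+2 r's, where the shown terms are n = 2, 3, 4, 5.
For the next term, n = 6, so the run lengths are 9, 6, 9, 18, 14.

kkkkkkkkkyyyyyywwwwwwwwwffffffffffffffffffrrrrrrrrrrrrrr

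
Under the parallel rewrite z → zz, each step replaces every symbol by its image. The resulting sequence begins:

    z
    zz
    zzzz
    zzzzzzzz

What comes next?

zzzzzzzzzzzzzzzz

Rewriting each symbol of zzzzzzzz: z→zz, z→zz, z→zz, z→zz, z→zz, z→zz, z→zz, z→zz, which concatenates to zz zz zz zz zz zz zz zz.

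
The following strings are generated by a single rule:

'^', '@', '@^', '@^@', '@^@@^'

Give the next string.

@^@@^@^@

Each term (from the third on) is the previous term followed by the one before it: term 3 = @·^ = @^.
The next term joins @^@@^ and @^@.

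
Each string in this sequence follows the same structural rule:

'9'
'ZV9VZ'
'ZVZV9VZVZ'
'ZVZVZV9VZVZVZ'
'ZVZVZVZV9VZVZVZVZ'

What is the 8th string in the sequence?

Every step adds ZV to the front and VZ to the end of the previous string.
From ZVZVZVZV9VZVZVZVZ, 3 further steps: ZVZVZVZV9VZVZVZVZ → ZVZVZVZVZV9VZVZVZVZVZ → ZVZVZVZVZVZV9VZVZVZVZVZVZ → (answer).

ZVZVZVZVZVZVZV9VZVZVZVZVZVZVZ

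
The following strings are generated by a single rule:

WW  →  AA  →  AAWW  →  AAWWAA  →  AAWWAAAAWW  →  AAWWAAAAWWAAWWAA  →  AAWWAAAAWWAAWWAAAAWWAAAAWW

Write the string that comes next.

AAWWAAAAWWAAWWAAAAWWAAAAWWAAWWAAAAWWAAWWAA

From term 3 onward, concatenate the last term with the second-to-last: AA·WW = AAWW, AAWW·AA = AAWWAA, …
The next term joins AAWWAAAAWWAAWWAAAAWWAAAAWW and AAWWAAAAWWAAWWAA.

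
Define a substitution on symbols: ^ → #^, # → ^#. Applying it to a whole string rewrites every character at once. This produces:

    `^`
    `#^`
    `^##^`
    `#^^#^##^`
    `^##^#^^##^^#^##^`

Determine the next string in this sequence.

Applying the rule to each of the 16 symbols of ^##^#^^##^^#^##^ gives the pieces #^ ^# ^# #^ ^# #^ #^ ^# ^# #^ #^ ^# #^ ^# ^# #^, which concatenate to the answer.

#^^#^##^^##^#^^#^##^#^^##^^#^##^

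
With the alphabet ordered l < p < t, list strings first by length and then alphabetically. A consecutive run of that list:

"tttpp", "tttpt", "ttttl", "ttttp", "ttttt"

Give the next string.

After ttttt the length-5 strings are exhausted; the first length-6 string is 6 copies of l.

llllll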